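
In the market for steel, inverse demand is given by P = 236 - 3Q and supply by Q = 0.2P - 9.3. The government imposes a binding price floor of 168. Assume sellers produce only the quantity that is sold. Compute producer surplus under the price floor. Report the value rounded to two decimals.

1469.56

Rewriting supply in inverse form: P = 46.5 + 5Q.
Without the control, 236 - 3Q = 46.5 + 5Q so Q* = 23.6875 and P* = 164.9375.
At the floor price 168, quantity demanded is (236 - 168)/3 = 22.6667; demand is the short side, so Q = 22.6667 trades at P = 168.
The supply price at Q = 22.6667 is 159.8333. PS is the trapezoid between 168 and supply over [0, 22.6667]: (1/2)[(168 - 46.5) + (168 - 159.8333)](22.6667) = 1469.5556.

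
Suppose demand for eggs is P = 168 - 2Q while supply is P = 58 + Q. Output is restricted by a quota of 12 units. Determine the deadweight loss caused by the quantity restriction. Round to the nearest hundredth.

Unrestricted equilibrium: Q* = (168 - 58)/(2 + 1) = 36.6667.
At Q = 12 the demand price is 168 - 2(12) = 144 and the supply price is 58 + (12) = 70.
DWL = (1/2)(gap between curves at 12) x (Q* - 12) = (1/2)(74)(24.6667) = 912.6667.

912.67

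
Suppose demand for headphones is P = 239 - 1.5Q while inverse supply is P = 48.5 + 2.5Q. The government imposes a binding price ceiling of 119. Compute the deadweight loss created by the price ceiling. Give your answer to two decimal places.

Free-market equilibrium: 239 - 1.5Q = 48.5 + 2.5Q gives Q* = 47.625, P* = 167.5625.
At P = 119, sellers supply (119 - 48.5)/2.5 = 28.2 while buyers want more, so the quantity traded is 28.2 at price 119.
At Q = 28.2 the demand price is 196.7 and the supply price is 119. Deadweight loss is the triangle between the curves from 28.2 to 47.625: (1/2)(196.7 - 119)(47.625 - 28.2) = 754.6612.

754.66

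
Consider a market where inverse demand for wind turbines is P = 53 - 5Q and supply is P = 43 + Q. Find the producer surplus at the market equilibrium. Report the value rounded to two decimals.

1.39

Setting demand equal to supply, 10 = 6Q, so Q* = 1.6667 and P* = 44.6667.
The supply curve's price intercept is 43, so PS = (1/2)(Q*)(P* - 43) = (1/2)(1.6667)(1.6667) = 1.3889.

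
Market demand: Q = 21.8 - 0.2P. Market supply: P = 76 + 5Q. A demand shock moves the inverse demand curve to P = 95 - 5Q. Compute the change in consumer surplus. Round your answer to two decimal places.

Rewriting demand in inverse form: P = 109 - 5Q.
Initial equilibrium: Q_0 = 3.3, P_0 = 92.5; CS_0 = (1/2)(3.3)(16.5) = 27.225, PS_0 = (1/2)(3.3)(16.5) = 27.225.
New equilibrium: 95 - 5Q = 76 + 5Q gives Q_1 = 1.9, P_1 = 85.5; CS_1 = 9.025, PS_1 = 9.025.
Change in consumer surplus = 9.025 - 27.225 = -18.2.

-18.20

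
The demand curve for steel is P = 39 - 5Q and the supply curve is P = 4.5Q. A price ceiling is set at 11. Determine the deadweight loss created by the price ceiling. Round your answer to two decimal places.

13.10

Without the control, 39 - 5Q = 4.5Q so Q* = 4.1053 and P* = 18.4737.
At P = 11, sellers supply (11 - 0)/4.5 = 2.4444 while buyers want more, so the quantity traded is 2.4444 at price 11.
At Q = 2.4444 the demand price is 26.7778 and the supply price is 11. Deadweight loss is the triangle between the curves from 2.4444 to 4.1053: (1/2)(26.7778 - 11)(4.1053 - 2.4444) = 13.102.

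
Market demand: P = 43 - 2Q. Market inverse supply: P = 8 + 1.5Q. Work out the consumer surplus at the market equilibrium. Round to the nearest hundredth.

Set 43 - 2Q = 8 + 1.5Q, which gives 35 = 3.5Q, so Q* = 10 and P* = 43 - 2(10) = 23.
Consumer surplus is the triangle under demand above P*: (1/2)(10)(43 - 23) = (1/2)(10)(20) = 100.

100.00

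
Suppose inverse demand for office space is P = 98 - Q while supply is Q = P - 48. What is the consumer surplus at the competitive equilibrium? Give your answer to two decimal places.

Rewriting supply in inverse form: P = 48 + Q.
Equilibrium: 98 - Q = 48 + Q, so Q* = 25 and P* = 73.
CS is the area between the demand curve and P* from 0 to Q*: (1/2)(25)(25) = 312.5.

312.50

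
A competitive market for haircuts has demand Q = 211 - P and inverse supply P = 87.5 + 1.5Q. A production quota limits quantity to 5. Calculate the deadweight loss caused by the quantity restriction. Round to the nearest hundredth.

2464.20

Rewriting demand in inverse form: P = 211 - Q.
Unrestricted equilibrium: Q* = (211 - 87.5)/(1 + 1.5) = 49.4.
At Q = 5 the demand price is 211 - (5) = 206 and the supply price is 87.5 + 1.5(5) = 95.
Deadweight loss is the triangle between the curves from 5 to 49.4: (1/2)(206 - 95)(49.4 - 5) = 2464.2.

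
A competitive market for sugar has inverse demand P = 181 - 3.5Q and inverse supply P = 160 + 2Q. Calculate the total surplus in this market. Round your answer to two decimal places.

40.09

Set 181 - 3.5Q = 160 + 2Q, which gives 21 = 5.5Q, so Q* = 3.8182 and P* = 181 - 3.5(3.8182) = 167.6364.
CS = (1/2)(3.8182)(13.3636) = 25.5124 and PS = (1/2)(3.8182)(7.6364) = 14.5785, so total surplus = 40.0909.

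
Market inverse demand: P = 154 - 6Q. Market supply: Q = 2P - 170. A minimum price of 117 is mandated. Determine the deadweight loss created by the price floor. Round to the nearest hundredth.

64.32

Rewriting supply in inverse form: P = 85 + 0.5Q.
Without the control, 154 - 6Q = 85 + 0.5Q so Q* = 10.6154 and P* = 90.3077.
At the floor price 117, quantity demanded is (154 - 117)/6 = 6.1667; demand is the short side, so Q = 6.1667 trades at P = 117.
At Q = 6.1667 the demand price is 117 and the supply price is 88.0833. Deadweight loss is the triangle between the curves from 6.1667 to 10.6154: (1/2)(117 - 88.0833)(10.6154 - 6.1667) = 64.321.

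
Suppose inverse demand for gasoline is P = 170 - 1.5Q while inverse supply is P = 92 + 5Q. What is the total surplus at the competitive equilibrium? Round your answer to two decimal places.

468.00

Set 170 - 1.5Q = 92 + 5Q, which gives 78 = 6.5Q, so Q* = 12 and P* = 170 - 1.5(12) = 152.
CS = (1/2)(12)(18) = 108 and PS = (1/2)(12)(60) = 360, so total surplus = 468.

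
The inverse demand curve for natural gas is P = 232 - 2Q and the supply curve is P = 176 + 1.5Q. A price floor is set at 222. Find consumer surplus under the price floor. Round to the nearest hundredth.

Without the control, 232 - 2Q = 176 + 1.5Q so Q* = 16 and P* = 200.
At P = 222, buyers demand (232 - 222)/2 = 5 while sellers would supply more, so the quantity traded is 5 at price 222.
CS is the triangle under demand above 222: (1/2)(5)(232 - 222) = 25.

25.00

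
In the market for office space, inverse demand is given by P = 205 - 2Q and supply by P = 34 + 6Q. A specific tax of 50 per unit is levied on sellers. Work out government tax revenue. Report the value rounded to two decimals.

756.25

Without the tax, 205 - 2Q = 34 + 6Q so Q* = 21.375 and P* = 162.25.
A tax on sellers shifts supply up by 50: 205 - 2Q = 34 + 6Q + 50, so Q_t = 15.125. Buyers pay P_b = 174.75; sellers receive P_s = P_b - 50 = 124.75.
Tax revenue = t x Q_t = 50 x 15.125 = 756.25.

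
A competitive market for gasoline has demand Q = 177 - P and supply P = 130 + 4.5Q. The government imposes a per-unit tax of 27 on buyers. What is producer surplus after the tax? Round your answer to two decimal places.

29.75

Rewriting demand in inverse form: P = 177 - Q.
Pre-tax equilibrium: 177 - Q = 130 + 4.5Q gives Q* = 8.5455, P* = 168.4545.
A tax on buyers shifts demand down by 27: (177 - 27) - Q = 130 + 4.5Q, so Q_t = 3.6364. Buyers pay P_b = 173.3636; sellers receive P_s = P_b - 27 = 146.3636.
Producer surplus is the triangle above supply below P_s: (1/2)(3.6364)(146.3636 - 130) = 29.7521.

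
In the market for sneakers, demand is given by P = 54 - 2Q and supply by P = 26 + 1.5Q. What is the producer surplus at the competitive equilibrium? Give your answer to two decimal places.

48.00

Set 54 - 2Q = 26 + 1.5Q, which gives 28 = 3.5Q, so Q* = 8 and P* = 54 - 2(8) = 38.
PS is the area between P* and the supply curve from 0 to Q*: (1/2)(8)(12) = 48.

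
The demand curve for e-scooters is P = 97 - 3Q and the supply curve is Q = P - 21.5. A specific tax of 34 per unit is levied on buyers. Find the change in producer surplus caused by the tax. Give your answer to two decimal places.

-124.31

Rewriting supply in inverse form: P = 21.5 + Q.
Without the tax, 97 - 3Q = 21.5 + Q so Q* = 18.875 and P* = 40.375.
A tax on buyers shifts demand down by 34: (97 - 34) - 3Q = 21.5 + Q, so Q_t = 10.375. Buyers pay P_b = 65.875; sellers receive P_s = P_b - 34 = 31.875.
Producers lose the trapezoid between P_s and P* out to Q_t plus the triangle from Q_t to Q*: change in PS = 53.8203 - 178.1328 = -124.3125.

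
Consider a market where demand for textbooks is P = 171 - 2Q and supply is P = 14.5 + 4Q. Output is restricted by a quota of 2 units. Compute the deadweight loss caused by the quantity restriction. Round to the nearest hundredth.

Without the quota, 171 - 2Q = 14.5 + 4Q gives Q* = 26.0833.
At Q = 2 the demand price is 171 - 2(2) = 167 and the supply price is 14.5 + 4(2) = 22.5.
DWL = (1/2)(gap between curves at 2) x (Q* - 2) = (1/2)(144.5)(24.0833) = 1740.0208.

1740.02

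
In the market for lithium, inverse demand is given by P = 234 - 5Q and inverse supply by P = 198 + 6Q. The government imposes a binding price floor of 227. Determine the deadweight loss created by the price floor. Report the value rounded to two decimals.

19.29

Free-market equilibrium: 234 - 5Q = 198 + 6Q gives Q* = 3.2727, P* = 217.6364.
At P = 227, buyers demand (234 - 227)/5 = 1.4 while sellers would supply more, so the quantity traded is 1.4 at price 227.
At Q = 1.4 the demand price is 227 and the supply price is 206.4. Deadweight loss is the triangle between the curves from 1.4 to 3.2727: (1/2)(227 - 206.4)(3.2727 - 1.4) = 19.2891.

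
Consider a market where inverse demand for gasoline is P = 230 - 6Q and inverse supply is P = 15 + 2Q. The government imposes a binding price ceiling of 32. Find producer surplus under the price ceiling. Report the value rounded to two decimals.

Without the control, 230 - 6Q = 15 + 2Q so Q* = 26.875 and P* = 68.75.
At the ceiling price 32, quantity supplied is (32 - 15)/2 = 8.5; supply is the short side, so Q = 8.5 trades at P = 32.
PS is the triangle above supply below 32: (1/2)(8.5)(32 - 15) = 72.25.

72.25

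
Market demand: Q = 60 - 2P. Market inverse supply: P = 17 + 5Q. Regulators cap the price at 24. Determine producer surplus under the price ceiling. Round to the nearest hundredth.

Rewriting demand in inverse form: P = 30 - 0.5Q.
Without the control, 30 - 0.5Q = 17 + 5Q so Q* = 2.3636 and P* = 28.8182.
At the ceiling price 24, quantity supplied is (24 - 17)/5 = 1.4; supply is the short side, so Q = 1.4 trades at P = 24.
PS is the triangle above supply below 24: (1/2)(1.4)(24 - 17) = 4.9.

4.90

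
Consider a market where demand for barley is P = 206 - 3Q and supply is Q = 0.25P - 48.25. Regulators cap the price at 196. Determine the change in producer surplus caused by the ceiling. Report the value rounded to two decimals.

-5.77

Rewriting supply in inverse form: P = 193 + 4Q.
Free-market equilibrium: 206 - 3Q = 193 + 4Q gives Q* = 1.8571, P* = 200.4286.
At P = 196, sellers supply (196 - 193)/4 = 0.75 while buyers want more, so the quantity traded is 0.75 at price 196.
PS goes from (1/2)(1.8571)(7.4286) = 6.898 to 1.125 (computed as (196 - 193)(0.75) - (1/2)(4)(0.75)^2), a change of -5.773.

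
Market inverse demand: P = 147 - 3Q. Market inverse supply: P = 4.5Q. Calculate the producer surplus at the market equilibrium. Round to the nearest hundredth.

Setting demand equal to supply, 147 = 7.5Q, so Q* = 19.6 and P* = 88.2.
Producer surplus is the triangle above supply below P*: (1/2)(19.6)(88.2 - 0) = (1/2)(19.6)(88.2) = 864.36.

864.36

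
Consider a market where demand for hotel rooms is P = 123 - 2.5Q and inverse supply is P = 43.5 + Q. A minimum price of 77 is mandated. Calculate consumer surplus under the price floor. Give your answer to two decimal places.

Without the control, 123 - 2.5Q = 43.5 + Q so Q* = 22.7143 and P* = 66.2143.
At the floor price 77, quantity demanded is (123 - 77)/2.5 = 18.4; demand is the short side, so Q = 18.4 trades at P = 77.
CS is the triangle under demand above 77: (1/2)(18.4)(123 - 77) = 423.2.

423.20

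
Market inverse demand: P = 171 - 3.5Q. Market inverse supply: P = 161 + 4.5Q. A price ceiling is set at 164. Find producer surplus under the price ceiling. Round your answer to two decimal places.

Free-market equilibrium: 171 - 3.5Q = 161 + 4.5Q gives Q* = 1.25, P* = 166.625.
At the ceiling price 164, quantity supplied is (164 - 161)/4.5 = 0.6667; supply is the short side, so Q = 0.6667 trades at P = 164.
PS is the triangle above supply below 164: (1/2)(0.6667)(164 - 161) = 1.

1.00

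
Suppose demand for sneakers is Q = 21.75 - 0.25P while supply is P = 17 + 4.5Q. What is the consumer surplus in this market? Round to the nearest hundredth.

135.64

Rewriting demand in inverse form: P = 87 - 4Q.
Set 87 - 4Q = 17 + 4.5Q, which gives 70 = 8.5Q, so Q* = 8.2353 and P* = 87 - 4(8.2353) = 54.0588.
Consumer surplus is the triangle under demand above P*: (1/2)(8.2353)(87 - 54.0588) = (1/2)(8.2353)(32.9412) = 135.6401.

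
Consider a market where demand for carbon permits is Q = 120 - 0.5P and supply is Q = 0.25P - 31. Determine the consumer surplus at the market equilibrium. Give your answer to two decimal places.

Rewriting demand in inverse form: P = 240 - 2Q.
Rewriting supply in inverse form: P = 124 + 4Q.
Equilibrium: 240 - 2Q = 124 + 4Q, so Q* = 19.3333 and P* = 201.3333.
CS is the area between the demand curve and P* from 0 to Q*: (1/2)(19.3333)(38.6667) = 373.7778.

373.78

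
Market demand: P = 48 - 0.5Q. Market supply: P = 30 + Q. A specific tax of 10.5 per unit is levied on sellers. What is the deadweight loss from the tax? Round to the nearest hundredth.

36.75

Without the tax, 48 - 0.5Q = 30 + Q so Q* = 12 and P* = 42.
With the tax, sellers need 10.5 more per unit: 48 - 0.5Q = 30 + Q + 10.5, so Q_t = 5. Buyers pay P_b = 45.5; sellers receive P_s = P_b - 10.5 = 35.
The welfare triangle lost has base Q* - Q_t = 7 and height t = 10.5, so DWL = (1/2)(7)(10.5) = 36.75.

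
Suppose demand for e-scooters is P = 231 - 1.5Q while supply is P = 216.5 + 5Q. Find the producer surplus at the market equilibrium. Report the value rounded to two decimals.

12.44

Setting demand equal to supply, 14.5 = 6.5Q, so Q* = 2.2308 and P* = 227.6538.
Producer surplus is the triangle above supply below P*: (1/2)(2.2308)(227.6538 - 216.5) = (1/2)(2.2308)(11.1538) = 12.4408.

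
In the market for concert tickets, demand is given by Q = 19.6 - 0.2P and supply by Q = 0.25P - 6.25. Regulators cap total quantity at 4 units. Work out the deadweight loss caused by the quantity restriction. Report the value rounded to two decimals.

Rewriting demand in inverse form: P = 98 - 5Q.
Rewriting supply in inverse form: P = 25 + 4Q.
Unrestricted equilibrium: Q* = (98 - 25)/(5 + 4) = 8.1111.
At Q = 4 the demand price is 98 - 5(4) = 78 and the supply price is 25 + 4(4) = 41.
DWL = (1/2)(gap between curves at 4) x (Q* - 4) = (1/2)(37)(4.1111) = 76.0556.

76.06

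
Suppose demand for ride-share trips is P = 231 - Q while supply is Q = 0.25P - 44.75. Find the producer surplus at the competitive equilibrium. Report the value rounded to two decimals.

Rewriting supply in inverse form: P = 179 + 4Q.
Set 231 - Q = 179 + 4Q, which gives 52 = 5Q, so Q* = 10.4 and P* = 231 - (10.4) = 220.6.
Producer surplus is the triangle above supply below P*: (1/2)(10.4)(220.6 - 179) = (1/2)(10.4)(41.6) = 216.32.

216.32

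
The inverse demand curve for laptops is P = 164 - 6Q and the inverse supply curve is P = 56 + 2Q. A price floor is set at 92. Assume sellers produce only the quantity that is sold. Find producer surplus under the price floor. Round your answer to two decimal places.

288.00

Free-market equilibrium: 164 - 6Q = 56 + 2Q gives Q* = 13.5, P* = 83.
At the floor price 92, quantity demanded is (164 - 92)/6 = 12; demand is the short side, so Q = 12 trades at P = 92.
The supply price at Q = 12 is 80. PS is the trapezoid between 92 and supply over [0, 12]: (1/2)[(92 - 56) + (92 - 80)](12) = 288.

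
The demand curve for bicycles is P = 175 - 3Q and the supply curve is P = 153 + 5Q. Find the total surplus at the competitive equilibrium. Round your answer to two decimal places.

Equilibrium: 175 - 3Q = 153 + 5Q, so Q* = 2.75 and P* = 166.75.
CS = (1/2)(2.75)(8.25) = 11.3438 and PS = (1/2)(2.75)(13.75) = 18.9062, so total surplus = 30.25.

30.25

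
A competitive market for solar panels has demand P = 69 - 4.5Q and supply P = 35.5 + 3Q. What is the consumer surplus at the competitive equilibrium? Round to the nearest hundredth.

Set 69 - 4.5Q = 35.5 + 3Q, which gives 33.5 = 7.5Q, so Q* = 4.4667 and P* = 69 - 4.5(4.4667) = 48.9.
The demand choke price is 69, so CS = (1/2)(Q*)(69 - P*) = (1/2)(4.4667)(20.1) = 44.89.

44.89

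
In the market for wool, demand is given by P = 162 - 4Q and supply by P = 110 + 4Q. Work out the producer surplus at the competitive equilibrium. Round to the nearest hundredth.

Set 162 - 4Q = 110 + 4Q, which gives 52 = 8Q, so Q* = 6.5 and P* = 162 - 4(6.5) = 136.
PS is the area between P* and the supply curve from 0 to Q*: (1/2)(6.5)(26) = 84.5.

84.50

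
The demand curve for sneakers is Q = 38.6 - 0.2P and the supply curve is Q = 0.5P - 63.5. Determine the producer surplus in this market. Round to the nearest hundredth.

88.90

Rewriting demand in inverse form: P = 193 - 5Q.
Rewriting supply in inverse form: P = 127 + 2Q.
Set 193 - 5Q = 127 + 2Q, which gives 66 = 7Q, so Q* = 9.4286 and P* = 193 - 5(9.4286) = 145.8571.
The supply curve's price intercept is 127, so PS = (1/2)(Q*)(P* - 127) = (1/2)(9.4286)(18.8571) = 88.898.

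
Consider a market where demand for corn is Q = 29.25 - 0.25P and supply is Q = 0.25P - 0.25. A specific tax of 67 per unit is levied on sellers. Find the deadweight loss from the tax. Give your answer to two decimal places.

Rewriting demand in inverse form: P = 117 - 4Q.
Rewriting supply in inverse form: P = 1 + 4Q.
Pre-tax equilibrium: 117 - 4Q = 1 + 4Q gives Q* = 14.5, P* = 59.
With the tax, sellers need 67 more per unit: 117 - 4Q = 1 + 4Q + 67, so Q_t = 6.125. Buyers pay P_b = 92.5; sellers receive P_s = P_b - 67 = 25.5.
Deadweight loss is the triangle between the curves from Q_t to Q*: (1/2)(14.5 - 6.125)(67) = 280.5625.

280.56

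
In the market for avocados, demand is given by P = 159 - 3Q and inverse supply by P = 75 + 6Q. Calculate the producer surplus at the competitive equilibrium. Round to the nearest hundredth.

Equilibrium: 159 - 3Q = 75 + 6Q, so Q* = 9.3333 and P* = 131.
Producer surplus is the triangle above supply below P*: (1/2)(9.3333)(131 - 75) = (1/2)(9.3333)(56) = 261.3333.

261.33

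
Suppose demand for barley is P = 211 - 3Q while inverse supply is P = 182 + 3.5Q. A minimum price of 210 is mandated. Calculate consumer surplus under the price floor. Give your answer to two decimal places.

Free-market equilibrium: 211 - 3Q = 182 + 3.5Q gives Q* = 4.4615, P* = 197.6154.
At P = 210, buyers demand (211 - 210)/3 = 0.3333 while sellers would supply more, so the quantity traded is 0.3333 at price 210.
CS is the triangle under demand above 210: (1/2)(0.3333)(211 - 210) = 0.1667.

0.17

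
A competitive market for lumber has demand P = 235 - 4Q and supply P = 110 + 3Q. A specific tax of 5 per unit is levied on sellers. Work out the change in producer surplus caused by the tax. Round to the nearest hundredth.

-37.50

Pre-tax equilibrium: 235 - 4Q = 110 + 3Q gives Q* = 17.8571, P* = 163.5714.
With the tax, sellers need 5 more per unit: 235 - 4Q = 110 + 3Q + 5, so Q_t = 17.1429. Buyers pay P_b = 166.4286; sellers receive P_s = P_b - 5 = 161.4286.
PS falls from (1/2)(17.8571)(53.5714) = 478.3163 to (1/2)(17.1429)(51.4286) = 440.8163, a change of -37.5.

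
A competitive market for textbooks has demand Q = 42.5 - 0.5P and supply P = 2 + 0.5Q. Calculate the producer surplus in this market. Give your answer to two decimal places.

275.56

Rewriting demand in inverse form: P = 85 - 2Q.
Setting demand equal to supply, 83 = 2.5Q, so Q* = 33.2 and P* = 18.6.
PS is the area between P* and the supply curve from 0 to Q*: (1/2)(33.2)(16.6) = 275.56.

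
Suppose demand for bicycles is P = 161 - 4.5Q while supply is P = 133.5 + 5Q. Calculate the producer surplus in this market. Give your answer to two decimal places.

20.95

Setting demand equal to supply, 27.5 = 9.5Q, so Q* = 2.8947 and P* = 147.9737.
PS is the area between P* and the supply curve from 0 to Q*: (1/2)(2.8947)(14.4737) = 20.9488.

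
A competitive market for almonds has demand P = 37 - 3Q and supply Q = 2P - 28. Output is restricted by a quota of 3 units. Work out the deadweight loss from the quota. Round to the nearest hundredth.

22.32

Rewriting supply in inverse form: P = 14 + 0.5Q.
Without the quota, 37 - 3Q = 14 + 0.5Q gives Q* = 6.5714.
At Q = 3 the demand price is 37 - 3(3) = 28 and the supply price is 14 + 0.5(3) = 15.5.
Deadweight loss is the triangle between the curves from 3 to 6.5714: (1/2)(28 - 15.5)(6.5714 - 3) = 22.3214.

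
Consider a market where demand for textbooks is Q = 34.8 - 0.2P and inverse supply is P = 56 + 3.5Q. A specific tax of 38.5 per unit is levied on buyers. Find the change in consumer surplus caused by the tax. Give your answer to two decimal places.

-263.11

Rewriting demand in inverse form: P = 174 - 5Q.
Without the tax, 174 - 5Q = 56 + 3.5Q so Q* = 13.8824 and P* = 104.5882.
A tax on buyers shifts demand down by 38.5: (174 - 38.5) - 5Q = 56 + 3.5Q, so Q_t = 9.3529. Buyers pay P_b = 127.2353; sellers receive P_s = P_b - 38.5 = 88.7353.
CS falls from (1/2)(13.8824)(69.4118) = 481.7993 to (1/2)(9.3529)(46.7647) = 218.6938, a change of -263.1055.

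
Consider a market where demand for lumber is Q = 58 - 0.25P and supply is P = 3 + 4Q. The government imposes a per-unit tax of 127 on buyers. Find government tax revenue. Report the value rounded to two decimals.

Rewriting demand in inverse form: P = 232 - 4Q.
Pre-tax equilibrium: 232 - 4Q = 3 + 4Q gives Q* = 28.625, P* = 117.5.
A tax on buyers shifts demand down by 127: (232 - 127) - 4Q = 3 + 4Q, so Q_t = 12.75. Buyers pay P_b = 181; sellers receive P_s = P_b - 127 = 54.
Revenue is the tax times quantity traded: 127 x 12.75 = 1619.25.

1619.25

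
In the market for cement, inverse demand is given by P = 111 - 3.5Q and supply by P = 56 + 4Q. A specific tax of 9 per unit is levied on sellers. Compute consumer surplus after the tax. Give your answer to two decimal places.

65.83

Without the tax, 111 - 3.5Q = 56 + 4Q so Q* = 7.3333 and P* = 85.3333.
A tax on sellers shifts supply up by 9: 111 - 3.5Q = 56 + 4Q + 9, so Q_t = 6.1333. Buyers pay P_b = 89.5333; sellers receive P_s = P_b - 9 = 80.5333.
CS = (1/2)(Q_t)(111 - P_b) = (1/2)(6.1333)(21.4667) = 65.8311.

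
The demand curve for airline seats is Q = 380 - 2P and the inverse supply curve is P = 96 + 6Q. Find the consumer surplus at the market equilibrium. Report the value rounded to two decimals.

Rewriting demand in inverse form: P = 190 - 0.5Q.
Set 190 - 0.5Q = 96 + 6Q, which gives 94 = 6.5Q, so Q* = 14.4615 and P* = 190 - 0.5(14.4615) = 182.7692.
CS is the area between the demand curve and P* from 0 to Q*: (1/2)(14.4615)(7.2308) = 52.284.

52.28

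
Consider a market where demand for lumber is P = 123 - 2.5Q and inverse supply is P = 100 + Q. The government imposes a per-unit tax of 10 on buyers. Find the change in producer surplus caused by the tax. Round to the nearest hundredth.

Without the tax, 123 - 2.5Q = 100 + Q so Q* = 6.5714 and P* = 106.5714.
A tax on buyers shifts demand down by 10: (123 - 10) - 2.5Q = 100 + Q, so Q_t = 3.7143. Buyers pay P_b = 113.7143; sellers receive P_s = P_b - 10 = 103.7143.
Producers lose the trapezoid between P_s and P* out to Q_t plus the triangle from Q_t to Q*: change in PS = 6.898 - 21.5918 = -14.6939.

-14.69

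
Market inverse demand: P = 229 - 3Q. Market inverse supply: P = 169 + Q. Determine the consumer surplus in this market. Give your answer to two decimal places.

Setting demand equal to supply, 60 = 4Q, so Q* = 15 and P* = 184.
The demand choke price is 229, so CS = (1/2)(Q*)(229 - P*) = (1/2)(15)(45) = 337.5.

337.50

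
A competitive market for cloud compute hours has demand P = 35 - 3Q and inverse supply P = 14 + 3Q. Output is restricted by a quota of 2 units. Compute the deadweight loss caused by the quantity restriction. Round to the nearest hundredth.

6.75

Unrestricted equilibrium: Q* = (35 - 14)/(3 + 3) = 3.5.
At Q = 2 the demand price is 35 - 3(2) = 29 and the supply price is 14 + 3(2) = 20.
Deadweight loss is the triangle between the curves from 2 to 3.5: (1/2)(29 - 20)(3.5 - 2) = 6.75.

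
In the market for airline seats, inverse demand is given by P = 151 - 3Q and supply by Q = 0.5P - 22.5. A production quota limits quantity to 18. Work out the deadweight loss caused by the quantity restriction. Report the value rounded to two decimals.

Rewriting supply in inverse form: P = 45 + 2Q.
Unrestricted equilibrium: Q* = (151 - 45)/(3 + 2) = 21.2.
At Q = 18 the demand price is 151 - 3(18) = 97 and the supply price is 45 + 2(18) = 81.
Deadweight loss is the triangle between the curves from 18 to 21.2: (1/2)(97 - 81)(21.2 - 18) = 25.6.

25.60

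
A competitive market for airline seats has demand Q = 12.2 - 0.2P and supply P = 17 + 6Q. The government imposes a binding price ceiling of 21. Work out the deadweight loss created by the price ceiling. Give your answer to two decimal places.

61.11

Rewriting demand in inverse form: P = 61 - 5Q.
Without the control, 61 - 5Q = 17 + 6Q so Q* = 4 and P* = 41.
At the ceiling price 21, quantity supplied is (21 - 17)/6 = 0.6667; supply is the short side, so Q = 0.6667 trades at P = 21.
At Q = 0.6667 the demand price is 57.6667 and the supply price is 21. Deadweight loss is the triangle between the curves from 0.6667 to 4: (1/2)(57.6667 - 21)(4 - 0.6667) = 61.1111.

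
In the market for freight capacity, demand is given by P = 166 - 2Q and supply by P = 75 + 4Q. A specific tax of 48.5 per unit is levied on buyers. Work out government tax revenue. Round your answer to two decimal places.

343.54

Without the tax, 166 - 2Q = 75 + 4Q so Q* = 15.1667 and P* = 135.6667.
With the tax, buyers' net willingness to pay falls by 48.5: (166 - 48.5) - 2Q = 75 + 4Q, so Q_t = 7.0833. Buyers pay P_b = 151.8333; sellers receive P_s = P_b - 48.5 = 103.3333.
Tax revenue = t x Q_t = 48.5 x 7.0833 = 343.5417.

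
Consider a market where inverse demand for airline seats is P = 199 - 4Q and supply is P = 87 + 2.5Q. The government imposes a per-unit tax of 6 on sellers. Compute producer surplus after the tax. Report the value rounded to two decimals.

Without the tax, 199 - 4Q = 87 + 2.5Q so Q* = 17.2308 and P* = 130.0769.
A tax on sellers shifts supply up by 6: 199 - 4Q = 87 + 2.5Q + 6, so Q_t = 16.3077. Buyers pay P_b = 133.7692; sellers receive P_s = P_b - 6 = 127.7692.
PS = (1/2)(Q_t)(P_s - 87) = (1/2)(16.3077)(40.7692) = 332.426.

332.43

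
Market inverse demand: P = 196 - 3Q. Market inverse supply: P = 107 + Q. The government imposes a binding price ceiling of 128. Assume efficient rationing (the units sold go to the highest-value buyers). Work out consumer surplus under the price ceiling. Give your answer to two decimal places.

766.50

Free-market equilibrium: 196 - 3Q = 107 + Q gives Q* = 22.25, P* = 129.25.
At P = 128, sellers supply (128 - 107)/1 = 21 while buyers want more, so the quantity traded is 21 at price 128.
The demand price at Q = 21 is 133. CS is the trapezoid between demand and 128 over [0, 21]: (1/2)[(196 - 128) + (133 - 128)](21) = 766.5.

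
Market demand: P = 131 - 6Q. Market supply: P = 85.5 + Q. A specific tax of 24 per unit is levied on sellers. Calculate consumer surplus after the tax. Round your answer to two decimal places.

28.30

Pre-tax equilibrium: 131 - 6Q = 85.5 + Q gives Q* = 6.5, P* = 92.
With the tax, sellers need 24 more per unit: 131 - 6Q = 85.5 + Q + 24, so Q_t = 3.0714. Buyers pay P_b = 112.5714; sellers receive P_s = P_b - 24 = 88.5714.
Consumer surplus is the triangle under demand above P_b: (1/2)(3.0714)(131 - 112.5714) = 28.301.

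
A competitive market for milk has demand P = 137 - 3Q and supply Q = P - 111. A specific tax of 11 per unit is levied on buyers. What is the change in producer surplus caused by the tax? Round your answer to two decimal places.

Rewriting supply in inverse form: P = 111 + Q.
Without the tax, 137 - 3Q = 111 + Q so Q* = 6.5 and P* = 117.5.
A tax on buyers shifts demand down by 11: (137 - 11) - 3Q = 111 + Q, so Q_t = 3.75. Buyers pay P_b = 125.75; sellers receive P_s = P_b - 11 = 114.75.
PS falls from (1/2)(6.5)(6.5) = 21.125 to (1/2)(3.75)(3.75) = 7.0312, a change of -14.0938.

-14.09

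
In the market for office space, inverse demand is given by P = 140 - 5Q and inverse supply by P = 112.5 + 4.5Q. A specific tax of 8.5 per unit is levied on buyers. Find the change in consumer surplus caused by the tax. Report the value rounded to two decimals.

Pre-tax equilibrium: 140 - 5Q = 112.5 + 4.5Q gives Q* = 2.8947, P* = 125.5263.
With the tax, buyers' net willingness to pay falls by 8.5: (140 - 8.5) - 5Q = 112.5 + 4.5Q, so Q_t = 2. Buyers pay P_b = 130; sellers receive P_s = P_b - 8.5 = 121.5.
CS falls from (1/2)(2.8947)(14.4737) = 20.9488 to (1/2)(2)(10) = 10, a change of -10.9488.

-10.95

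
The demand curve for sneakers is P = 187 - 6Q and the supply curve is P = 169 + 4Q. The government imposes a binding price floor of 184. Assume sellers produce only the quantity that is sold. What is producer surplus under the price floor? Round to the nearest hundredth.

Without the control, 187 - 6Q = 169 + 4Q so Q* = 1.8 and P* = 176.2.
At P = 184, buyers demand (187 - 184)/6 = 0.5 while sellers would supply more, so the quantity traded is 0.5 at price 184.
The supply price at Q = 0.5 is 171. PS is the trapezoid between 184 and supply over [0, 0.5]: (1/2)[(184 - 169) + (184 - 171)](0.5) = 7.

7.00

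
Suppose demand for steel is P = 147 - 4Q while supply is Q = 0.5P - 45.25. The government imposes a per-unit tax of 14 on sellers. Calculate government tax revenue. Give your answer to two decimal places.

Rewriting supply in inverse form: P = 90.5 + 2Q.
Without the tax, 147 - 4Q = 90.5 + 2Q so Q* = 9.4167 and P* = 109.3333.
A tax on sellers shifts supply up by 14: 147 - 4Q = 90.5 + 2Q + 14, so Q_t = 7.0833. Buyers pay P_b = 118.6667; sellers receive P_s = P_b - 14 = 104.6667.
Tax revenue = t x Q_t = 14 x 7.0833 = 99.1667.

99.17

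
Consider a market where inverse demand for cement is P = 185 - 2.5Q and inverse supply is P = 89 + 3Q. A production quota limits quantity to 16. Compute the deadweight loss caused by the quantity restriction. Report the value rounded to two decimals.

Without the quota, 185 - 2.5Q = 89 + 3Q gives Q* = 17.4545.
At Q = 16 the demand price is 185 - 2.5(16) = 145 and the supply price is 89 + 3(16) = 137.
Deadweight loss is the triangle between the curves from 16 to 17.4545: (1/2)(145 - 137)(17.4545 - 16) = 5.8182.

5.82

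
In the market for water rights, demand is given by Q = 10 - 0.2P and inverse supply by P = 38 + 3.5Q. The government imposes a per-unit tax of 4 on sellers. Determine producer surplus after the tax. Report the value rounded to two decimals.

1.55

Rewriting demand in inverse form: P = 50 - 5Q.
Pre-tax equilibrium: 50 - 5Q = 38 + 3.5Q gives Q* = 1.4118, P* = 42.9412.
With the tax, sellers need 4 more per unit: 50 - 5Q = 38 + 3.5Q + 4, so Q_t = 0.9412. Buyers pay P_b = 45.2941; sellers receive P_s = P_b - 4 = 41.2941.
PS = (1/2)(Q_t)(P_s - 38) = (1/2)(0.9412)(3.2941) = 1.5502.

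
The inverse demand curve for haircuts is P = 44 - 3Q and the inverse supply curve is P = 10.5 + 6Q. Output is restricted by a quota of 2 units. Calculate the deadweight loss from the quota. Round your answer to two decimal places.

13.35

Without the quota, 44 - 3Q = 10.5 + 6Q gives Q* = 3.7222.
At Q = 2 the demand price is 44 - 3(2) = 38 and the supply price is 10.5 + 6(2) = 22.5.
Deadweight loss is the triangle between the curves from 2 to 3.7222: (1/2)(38 - 22.5)(3.7222 - 2) = 13.3472.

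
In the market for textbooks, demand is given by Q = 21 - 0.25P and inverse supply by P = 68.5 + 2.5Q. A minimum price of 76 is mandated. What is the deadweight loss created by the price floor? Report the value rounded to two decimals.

0.48

Rewriting demand in inverse form: P = 84 - 4Q.
Free-market equilibrium: 84 - 4Q = 68.5 + 2.5Q gives Q* = 2.3846, P* = 74.4615.
At P = 76, buyers demand (84 - 76)/4 = 2 while sellers would supply more, so the quantity traded is 2 at price 76.
The lost-trades triangle has base Q* - 2 = 0.3846 and height equal to the gap between the curves at Q = 2, which is 76 - 73.5 = 2.5. DWL = (1/2)(0.3846)(2.5) = 0.4808.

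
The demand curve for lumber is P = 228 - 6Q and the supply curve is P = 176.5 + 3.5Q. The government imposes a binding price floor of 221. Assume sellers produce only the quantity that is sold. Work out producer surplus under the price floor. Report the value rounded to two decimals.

Without the control, 228 - 6Q = 176.5 + 3.5Q so Q* = 5.4211 and P* = 195.4737.
At P = 221, buyers demand (228 - 221)/6 = 1.1667 while sellers would supply more, so the quantity traded is 1.1667 at price 221.
The supply price at Q = 1.1667 is 180.5833. PS is the trapezoid between 221 and supply over [0, 1.1667]: (1/2)[(221 - 176.5) + (221 - 180.5833)](1.1667) = 49.5347.

49.53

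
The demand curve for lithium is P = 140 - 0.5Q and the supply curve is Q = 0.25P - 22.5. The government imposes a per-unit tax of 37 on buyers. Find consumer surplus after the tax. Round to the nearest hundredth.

2.09

Rewriting supply in inverse form: P = 90 + 4Q.
Pre-tax equilibrium: 140 - 0.5Q = 90 + 4Q gives Q* = 11.1111, P* = 134.4444.
A tax on buyers shifts demand down by 37: (140 - 37) - 0.5Q = 90 + 4Q, so Q_t = 2.8889. Buyers pay P_b = 138.5556; sellers receive P_s = P_b - 37 = 101.5556.
CS = (1/2)(Q_t)(140 - P_b) = (1/2)(2.8889)(1.4444) = 2.0864.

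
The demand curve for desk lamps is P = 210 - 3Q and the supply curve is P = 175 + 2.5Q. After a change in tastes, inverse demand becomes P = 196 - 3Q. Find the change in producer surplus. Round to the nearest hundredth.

Initial equilibrium: Q_0 = 6.3636, P_0 = 190.9091; CS_0 = (1/2)(6.3636)(19.0909) = 60.7438, PS_0 = (1/2)(6.3636)(15.9091) = 50.6198.
New equilibrium: 196 - 3Q = 175 + 2.5Q gives Q_1 = 3.8182, P_1 = 184.5455; CS_1 = 21.8678, PS_1 = 18.2231.
Change in producer surplus = 18.2231 - 50.6198 = -32.3967.

-32.40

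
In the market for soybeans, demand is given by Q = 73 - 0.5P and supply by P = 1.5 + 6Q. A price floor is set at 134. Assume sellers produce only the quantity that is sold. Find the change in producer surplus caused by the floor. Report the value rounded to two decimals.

-291.76

Rewriting demand in inverse form: P = 146 - 2Q.
Without the control, 146 - 2Q = 1.5 + 6Q so Q* = 18.0625 and P* = 109.875.
At P = 134, buyers demand (146 - 134)/2 = 6 while sellers would supply more, so the quantity traded is 6 at price 134.
PS goes from (1/2)(18.0625)(108.375) = 978.7617 to 687 (computed as (134 - 1.5)(6) - (1/2)(6)(6)^2), a change of -291.7617.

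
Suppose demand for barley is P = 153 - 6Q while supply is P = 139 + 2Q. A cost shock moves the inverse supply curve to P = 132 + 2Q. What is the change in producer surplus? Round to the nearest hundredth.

Initial equilibrium: Q_0 = 1.75, P_0 = 142.5; CS_0 = (1/2)(1.75)(10.5) = 9.1875, PS_0 = (1/2)(1.75)(3.5) = 3.0625.
New equilibrium: 153 - 6Q = 132 + 2Q gives Q_1 = 2.625, P_1 = 137.25; CS_1 = 20.6719, PS_1 = 6.8906.
Change in producer surplus = 6.8906 - 3.0625 = 3.8281.

3.83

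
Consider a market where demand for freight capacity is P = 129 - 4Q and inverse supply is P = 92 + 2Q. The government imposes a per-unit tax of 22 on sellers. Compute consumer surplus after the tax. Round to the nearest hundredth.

12.50

Without the tax, 129 - 4Q = 92 + 2Q so Q* = 6.1667 and P* = 104.3333.
With the tax, sellers need 22 more per unit: 129 - 4Q = 92 + 2Q + 22, so Q_t = 2.5. Buyers pay P_b = 119; sellers receive P_s = P_b - 22 = 97.
CS = (1/2)(Q_t)(129 - P_b) = (1/2)(2.5)(10) = 12.5.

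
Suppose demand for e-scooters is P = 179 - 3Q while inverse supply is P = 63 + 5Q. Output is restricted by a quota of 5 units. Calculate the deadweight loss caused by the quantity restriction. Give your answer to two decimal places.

Without the quota, 179 - 3Q = 63 + 5Q gives Q* = 14.5.
At Q = 5 the demand price is 179 - 3(5) = 164 and the supply price is 63 + 5(5) = 88.
DWL = (1/2)(gap between curves at 5) x (Q* - 5) = (1/2)(76)(9.5) = 361.

361.00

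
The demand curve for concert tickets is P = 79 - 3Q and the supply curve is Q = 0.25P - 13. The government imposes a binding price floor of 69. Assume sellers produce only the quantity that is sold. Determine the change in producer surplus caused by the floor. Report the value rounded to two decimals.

4.69

Rewriting supply in inverse form: P = 52 + 4Q.
Free-market equilibrium: 79 - 3Q = 52 + 4Q gives Q* = 3.8571, P* = 67.4286.
At P = 69, buyers demand (79 - 69)/3 = 3.3333 while sellers would supply more, so the quantity traded is 3.3333 at price 69.
PS goes from (1/2)(3.8571)(15.4286) = 29.7551 to 34.4444 (computed as (69 - 52)(3.3333) - (1/2)(4)(3.3333)^2), a change of 4.6893.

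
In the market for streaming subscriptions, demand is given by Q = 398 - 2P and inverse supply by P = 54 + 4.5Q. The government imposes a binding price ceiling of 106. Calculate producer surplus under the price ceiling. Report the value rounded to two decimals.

Rewriting demand in inverse form: P = 199 - 0.5Q.
Without the control, 199 - 0.5Q = 54 + 4.5Q so Q* = 29 and P* = 184.5.
At P = 106, sellers supply (106 - 54)/4.5 = 11.5556 while buyers want more, so the quantity traded is 11.5556 at price 106.
PS is the triangle above supply below 106: (1/2)(11.5556)(106 - 54) = 300.4444.

300.44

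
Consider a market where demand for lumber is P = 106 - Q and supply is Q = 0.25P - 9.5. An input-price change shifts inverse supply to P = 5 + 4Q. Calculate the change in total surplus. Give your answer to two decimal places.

Rewriting supply in inverse form: P = 38 + 4Q.
Initial equilibrium: Q_0 = 13.6, P_0 = 92.4; CS_0 = (1/2)(13.6)(13.6) = 92.48, PS_0 = (1/2)(13.6)(54.4) = 369.92.
New equilibrium: 106 - Q = 5 + 4Q gives Q_1 = 20.2, P_1 = 85.8; CS_1 = 204.02, PS_1 = 816.08.
Change in total surplus = (204.02 + 816.08) - (92.48 + 369.92) = 557.7.

557.70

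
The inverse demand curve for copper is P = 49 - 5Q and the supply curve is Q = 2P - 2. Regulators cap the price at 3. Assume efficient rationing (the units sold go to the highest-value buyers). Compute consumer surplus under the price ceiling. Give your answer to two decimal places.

Rewriting supply in inverse form: P = 1 + 0.5Q.
Without the control, 49 - 5Q = 1 + 0.5Q so Q* = 8.7273 and P* = 5.3636.
At the ceiling price 3, quantity supplied is (3 - 1)/0.5 = 4; supply is the short side, so Q = 4 trades at P = 3.
The demand price at Q = 4 is 29. CS is the trapezoid between demand and 3 over [0, 4]: (1/2)[(49 - 3) + (29 - 3)](4) = 144.

144.00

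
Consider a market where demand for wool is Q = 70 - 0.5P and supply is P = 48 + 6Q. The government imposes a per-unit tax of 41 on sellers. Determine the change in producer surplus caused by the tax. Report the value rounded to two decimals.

Rewriting demand in inverse form: P = 140 - 2Q.
Without the tax, 140 - 2Q = 48 + 6Q so Q* = 11.5 and P* = 117.
A tax on sellers shifts supply up by 41: 140 - 2Q = 48 + 6Q + 41, so Q_t = 6.375. Buyers pay P_b = 127.25; sellers receive P_s = P_b - 41 = 86.25.
PS falls from (1/2)(11.5)(69) = 396.75 to (1/2)(6.375)(38.25) = 121.9219, a change of -274.8281.

-274.83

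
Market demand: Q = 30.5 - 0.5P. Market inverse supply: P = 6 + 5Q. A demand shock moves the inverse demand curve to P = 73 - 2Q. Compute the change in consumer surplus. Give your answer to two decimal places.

Rewriting demand in inverse form: P = 61 - 2Q.
Initial equilibrium: Q_0 = 7.8571, P_0 = 45.2857; CS_0 = (1/2)(7.8571)(15.7143) = 61.7347, PS_0 = (1/2)(7.8571)(39.2857) = 154.3367.
New equilibrium: 73 - 2Q = 6 + 5Q gives Q_1 = 9.5714, P_1 = 53.8571; CS_1 = 91.6122, PS_1 = 229.0306.
Change in consumer surplus = 91.6122 - 61.7347 = 29.8776.

29.88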